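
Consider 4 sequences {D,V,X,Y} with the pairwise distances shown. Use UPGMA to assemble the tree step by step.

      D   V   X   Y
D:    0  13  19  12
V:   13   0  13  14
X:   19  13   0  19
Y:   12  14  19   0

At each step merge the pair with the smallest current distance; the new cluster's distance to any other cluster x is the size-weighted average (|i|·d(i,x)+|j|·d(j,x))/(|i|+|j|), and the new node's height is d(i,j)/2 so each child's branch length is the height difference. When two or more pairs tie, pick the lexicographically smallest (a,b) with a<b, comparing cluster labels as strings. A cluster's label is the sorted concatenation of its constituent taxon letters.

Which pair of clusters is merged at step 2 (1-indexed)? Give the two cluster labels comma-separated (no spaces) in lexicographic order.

iteration 1: select D,Y (d=12); attach at lengths (6, 6); label the merged cluster DY
  updated: d(DY,V)=27/2, d(DY,X)=19
iteration 2: select V,X (d=13); attach at lengths (13/2, 13/2); label the merged cluster VX
  updated: d(DY,VX)=65/4
iteration 3: select DY,VX (d=65/4); attach at lengths (17/8, 13/8); label the merged cluster DVXY
final tree: ((D:6,Y:6):17/8,(V:13/2,X:13/2):13/8)
total length: 115/4

V,X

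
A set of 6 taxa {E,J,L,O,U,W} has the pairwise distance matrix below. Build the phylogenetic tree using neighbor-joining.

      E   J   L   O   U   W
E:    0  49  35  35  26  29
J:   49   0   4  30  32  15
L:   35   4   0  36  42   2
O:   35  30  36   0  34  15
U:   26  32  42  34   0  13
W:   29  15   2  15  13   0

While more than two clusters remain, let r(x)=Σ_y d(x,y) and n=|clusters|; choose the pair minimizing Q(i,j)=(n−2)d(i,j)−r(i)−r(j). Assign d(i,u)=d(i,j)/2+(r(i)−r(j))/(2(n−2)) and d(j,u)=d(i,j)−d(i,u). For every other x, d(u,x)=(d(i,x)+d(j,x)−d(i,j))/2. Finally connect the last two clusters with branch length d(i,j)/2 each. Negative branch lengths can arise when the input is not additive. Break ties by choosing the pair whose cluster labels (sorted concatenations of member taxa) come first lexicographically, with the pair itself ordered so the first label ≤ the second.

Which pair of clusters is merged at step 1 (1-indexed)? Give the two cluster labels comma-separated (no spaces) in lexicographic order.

1. join J+L (d=4, Q=-233) ⇒ JL; edges |J|=27/8, |L|=5/8
  updated: d(E,JL)=40, d(JL,O)=31, d(JL,U)=35, d(JL,W)=13/2
2. join E+U (d=26, Q=-160) ⇒ EU; edges |E|=50/3, |U|=28/3
  updated: d(EU,JL)=49/2, d(EU,O)=43/2, d(EU,W)=8
3. join EU+O (d=43/2, Q=-157/2) ⇒ EOU; edges |EU|=59/8, |O|=113/8
  updated: d(EOU,JL)=17, d(EOU,W)=3/4
4. join EOU+JL (d=17, Q=-97/4) ⇒ EJLOU; edges |EOU|=45/8, |JL|=91/8
  updated: d(EJLOU,W)=-39/8
5. join EJLOU+W (d=-39/8) ⇒ EJLOUW; edges |EJLOU|=-39/16, |W|=-39/16
final tree: ((((E:50/3,U:28/3):59/8,O:113/8):45/8,(J:27/8,L:5/8):91/8):-39/16,W:-39/16)
total length: 509/8

J,L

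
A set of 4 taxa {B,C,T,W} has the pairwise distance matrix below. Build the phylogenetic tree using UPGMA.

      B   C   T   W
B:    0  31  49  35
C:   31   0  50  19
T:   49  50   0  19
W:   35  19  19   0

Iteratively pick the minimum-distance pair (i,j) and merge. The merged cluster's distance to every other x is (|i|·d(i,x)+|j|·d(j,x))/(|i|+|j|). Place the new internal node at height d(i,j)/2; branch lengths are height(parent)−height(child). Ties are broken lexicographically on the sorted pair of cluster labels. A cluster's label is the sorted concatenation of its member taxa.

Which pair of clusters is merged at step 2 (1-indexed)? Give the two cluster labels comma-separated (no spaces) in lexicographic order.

1. join C+W (d=19) ⇒ CW; edges |C|=19/2, |W|=19/2
  updated: d(B,CW)=33, d(CW,T)=69/2
2. join B+CW (d=33) ⇒ BCW; edges |B|=33/2, |CW|=7
  updated: d(BCW,T)=118/3
3. join BCW+T (d=118/3) ⇒ BCTW; edges |BCW|=19/6, |T|=59/3
final tree: ((B:33/2,(C:19/2,W:19/2):7):19/6,T:59/3)
total length: 196/3

B,CW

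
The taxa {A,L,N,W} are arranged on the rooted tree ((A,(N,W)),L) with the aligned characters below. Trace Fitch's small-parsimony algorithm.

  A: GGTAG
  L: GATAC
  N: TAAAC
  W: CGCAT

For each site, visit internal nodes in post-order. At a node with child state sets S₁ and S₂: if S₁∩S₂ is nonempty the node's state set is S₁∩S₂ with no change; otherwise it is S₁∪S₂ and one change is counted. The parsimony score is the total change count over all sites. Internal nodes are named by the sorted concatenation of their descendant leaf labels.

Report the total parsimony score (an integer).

NW@0: {T} ∪ {C} = {C,T} (union, +1)
ANW@0: {G} ∪ {C,T} = {C,G,T} (union, +1)
ALNW@0: {C,G,T} ∩ {G} = {G} (intersection, +0)
NW@1: {A} ∪ {G} = {A,G} (union, +1)
ANW@1: {G} ∩ {A,G} = {G} (intersection, +0)
ALNW@1: {G} ∪ {A} = {A,G} (union, +1)
NW@2: {A} ∪ {C} = {A,C} (union, +1)
ANW@2: {T} ∪ {A,C} = {A,C,T} (union, +1)
ALNW@2: {A,C,T} ∩ {T} = {T} (intersection, +0)
NW@3: {A} ∩ {A} = {A} (intersection, +0)
ANW@3: {A} ∩ {A} = {A} (intersection, +0)
ALNW@3: {A} ∩ {A} = {A} (intersection, +0)
NW@4: {C} ∪ {T} = {C,T} (union, +1)
ANW@4: {G} ∪ {C,T} = {C,G,T} (union, +1)
ALNW@4: {C,G,T} ∩ {C} = {C} (intersection, +0)
per-site changes: [2, 2, 2, 0, 2]; total = 8

8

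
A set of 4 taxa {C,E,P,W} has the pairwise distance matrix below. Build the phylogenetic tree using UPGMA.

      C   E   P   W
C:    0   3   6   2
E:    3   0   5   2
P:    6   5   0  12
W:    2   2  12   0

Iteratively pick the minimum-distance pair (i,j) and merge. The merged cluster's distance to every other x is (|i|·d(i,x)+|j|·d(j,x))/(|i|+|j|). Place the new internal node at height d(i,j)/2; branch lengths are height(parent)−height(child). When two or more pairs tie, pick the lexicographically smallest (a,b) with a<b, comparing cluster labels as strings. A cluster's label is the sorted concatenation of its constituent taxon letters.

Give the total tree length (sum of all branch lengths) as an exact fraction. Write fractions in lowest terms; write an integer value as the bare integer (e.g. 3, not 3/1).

step 1: merge (C,W) at d=2; branch lengths C→1, W→1; new cluster CW
  updated: d(CW,E)=5/2, d(CW,P)=9
step 2: merge (CW,E) at d=5/2; branch lengths CW→1/4, E→5/4; new cluster CEW
  updated: d(CEW,P)=23/3
step 3: merge (CEW,P) at d=23/3; branch lengths CEW→31/12, P→23/6; new cluster CEPW
final tree: (((C:1,W:1):1/4,E:5/4):31/12,P:23/6)
total length: 119/12

119/12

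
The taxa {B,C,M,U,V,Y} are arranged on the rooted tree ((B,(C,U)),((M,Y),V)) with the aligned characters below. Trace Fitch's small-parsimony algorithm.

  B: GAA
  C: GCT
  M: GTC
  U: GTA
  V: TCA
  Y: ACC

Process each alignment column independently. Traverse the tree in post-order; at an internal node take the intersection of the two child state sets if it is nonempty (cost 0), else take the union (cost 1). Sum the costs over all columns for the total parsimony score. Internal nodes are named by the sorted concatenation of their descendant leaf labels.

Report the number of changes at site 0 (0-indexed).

site 0, node CU: C={G} ∩ U={G} → {G} (+0)
site 0, node BCU: B={G} ∩ CU={G} → {G} (+0)
site 0, node MY: M={G} ∪ Y={A} → {A,G} (+1)
site 0, node MVY: MY={A,G} ∪ V={T} → {A,G,T} (+1)
site 0, node BCMUVY: BCU={G} ∩ MVY={A,G,T} → {G} (+0)
site 1, node CU: C={C} ∪ U={T} → {C,T} (+1)
site 1, node BCU: B={A} ∪ CU={C,T} → {A,C,T} (+1)
site 1, node MY: M={T} ∪ Y={C} → {C,T} (+1)
site 1, node MVY: MY={C,T} ∩ V={C} → {C} (+0)
site 1, node BCMUVY: BCU={A,C,T} ∩ MVY={C} → {C} (+0)
site 2, node CU: C={T} ∪ U={A} → {A,T} (+1)
site 2, node BCU: B={A} ∩ CU={A,T} → {A} (+0)
site 2, node MY: M={C} ∩ Y={C} → {C} (+0)
site 2, node MVY: MY={C} ∪ V={A} → {A,C} (+1)
site 2, node BCMUVY: BCU={A} ∩ MVY={A,C} → {A} (+0)
per-site changes: [2, 3, 2]; total = 7

2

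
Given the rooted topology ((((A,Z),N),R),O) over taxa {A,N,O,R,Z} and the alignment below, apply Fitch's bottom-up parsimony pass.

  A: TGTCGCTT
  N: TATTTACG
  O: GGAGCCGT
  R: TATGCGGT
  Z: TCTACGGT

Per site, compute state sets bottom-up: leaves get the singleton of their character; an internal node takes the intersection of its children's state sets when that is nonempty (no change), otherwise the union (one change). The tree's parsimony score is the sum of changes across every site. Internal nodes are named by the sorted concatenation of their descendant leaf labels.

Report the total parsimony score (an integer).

AZ@0: {T} ∩ {T} = {T} (intersection, +0)
ANZ@0: {T} ∩ {T} = {T} (intersection, +0)
ANRZ@0: {T} ∩ {T} = {T} (intersection, +0)
ANORZ@0: {T} ∪ {G} = {G,T} (union, +1)
AZ@1: {G} ∪ {C} = {C,G} (union, +1)
ANZ@1: {C,G} ∪ {A} = {A,C,G} (union, +1)
ANRZ@1: {A,C,G} ∩ {A} = {A} (intersection, +0)
ANORZ@1: {A} ∪ {G} = {A,G} (union, +1)
AZ@2: {T} ∩ {T} = {T} (intersection, +0)
ANZ@2: {T} ∩ {T} = {T} (intersection, +0)
ANRZ@2: {T} ∩ {T} = {T} (intersection, +0)
ANORZ@2: {T} ∪ {A} = {A,T} (union, +1)
AZ@3: {C} ∪ {A} = {A,C} (union, +1)
ANZ@3: {A,C} ∪ {T} = {A,C,T} (union, +1)
ANRZ@3: {A,C,T} ∪ {G} = {A,C,G,T} (union, +1)
ANORZ@3: {A,C,G,T} ∩ {G} = {G} (intersection, +0)
AZ@4: {G} ∪ {C} = {C,G} (union, +1)
ANZ@4: {C,G} ∪ {T} = {C,G,T} (union, +1)
ANRZ@4: {C,G,T} ∩ {C} = {C} (intersection, +0)
ANORZ@4: {C} ∩ {C} = {C} (intersection, +0)
AZ@5: {C} ∪ {G} = {C,G} (union, +1)
ANZ@5: {C,G} ∪ {A} = {A,C,G} (union, +1)
ANRZ@5: {A,C,G} ∩ {G} = {G} (intersection, +0)
ANORZ@5: {G} ∪ {C} = {C,G} (union, +1)
AZ@6: {T} ∪ {G} = {G,T} (union, +1)
ANZ@6: {G,T} ∪ {C} = {C,G,T} (union, +1)
ANRZ@6: {C,G,T} ∩ {G} = {G} (intersection, +0)
ANORZ@6: {G} ∩ {G} = {G} (intersection, +0)
AZ@7: {T} ∩ {T} = {T} (intersection, +0)
ANZ@7: {T} ∪ {G} = {G,T} (union, +1)
ANRZ@7: {G,T} ∩ {T} = {T} (intersection, +0)
ANORZ@7: {T} ∩ {T} = {T} (intersection, +0)
per-site changes: [1, 3, 1, 3, 2, 3, 2, 1]; total = 16

16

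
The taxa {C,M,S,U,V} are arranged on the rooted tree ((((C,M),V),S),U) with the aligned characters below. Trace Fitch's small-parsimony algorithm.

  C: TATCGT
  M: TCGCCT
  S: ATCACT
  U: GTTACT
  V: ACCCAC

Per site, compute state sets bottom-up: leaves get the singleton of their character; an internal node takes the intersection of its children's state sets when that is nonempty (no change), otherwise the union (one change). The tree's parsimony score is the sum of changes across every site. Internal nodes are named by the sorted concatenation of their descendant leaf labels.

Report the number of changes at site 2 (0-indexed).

site 0, node CM: C={T} ∩ M={T} → {T} (+0)
site 0, node CMV: CM={T} ∪ V={A} → {A,T} (+1)
site 0, node CMSV: CMV={A,T} ∩ S={A} → {A} (+0)
site 0, node CMSUV: CMSV={A} ∪ U={G} → {A,G} (+1)
site 1, node CM: C={A} ∪ M={C} → {A,C} (+1)
site 1, node CMV: CM={A,C} ∩ V={C} → {C} (+0)
site 1, node CMSV: CMV={C} ∪ S={T} → {C,T} (+1)
site 1, node CMSUV: CMSV={C,T} ∩ U={T} → {T} (+0)
site 2, node CM: C={T} ∪ M={G} → {G,T} (+1)
site 2, node CMV: CM={G,T} ∪ V={C} → {C,G,T} (+1)
site 2, node CMSV: CMV={C,G,T} ∩ S={C} → {C} (+0)
site 2, node CMSUV: CMSV={C} ∪ U={T} → {C,T} (+1)
site 3, node CM: C={C} ∩ M={C} → {C} (+0)
site 3, node CMV: CM={C} ∩ V={C} → {C} (+0)
site 3, node CMSV: CMV={C} ∪ S={A} → {A,C} (+1)
site 3, node CMSUV: CMSV={A,C} ∩ U={A} → {A} (+0)
site 4, node CM: C={G} ∪ M={C} → {C,G} (+1)
site 4, node CMV: CM={C,G} ∪ V={A} → {A,C,G} (+1)
site 4, node CMSV: CMV={A,C,G} ∩ S={C} → {C} (+0)
site 4, node CMSUV: CMSV={C} ∩ U={C} → {C} (+0)
site 5, node CM: C={T} ∩ M={T} → {T} (+0)
site 5, node CMV: CM={T} ∪ V={C} → {C,T} (+1)
site 5, node CMSV: CMV={C,T} ∩ S={T} → {T} (+0)
site 5, node CMSUV: CMSV={T} ∩ U={T} → {T} (+0)
per-site changes: [2, 2, 3, 1, 2, 1]; total = 11

3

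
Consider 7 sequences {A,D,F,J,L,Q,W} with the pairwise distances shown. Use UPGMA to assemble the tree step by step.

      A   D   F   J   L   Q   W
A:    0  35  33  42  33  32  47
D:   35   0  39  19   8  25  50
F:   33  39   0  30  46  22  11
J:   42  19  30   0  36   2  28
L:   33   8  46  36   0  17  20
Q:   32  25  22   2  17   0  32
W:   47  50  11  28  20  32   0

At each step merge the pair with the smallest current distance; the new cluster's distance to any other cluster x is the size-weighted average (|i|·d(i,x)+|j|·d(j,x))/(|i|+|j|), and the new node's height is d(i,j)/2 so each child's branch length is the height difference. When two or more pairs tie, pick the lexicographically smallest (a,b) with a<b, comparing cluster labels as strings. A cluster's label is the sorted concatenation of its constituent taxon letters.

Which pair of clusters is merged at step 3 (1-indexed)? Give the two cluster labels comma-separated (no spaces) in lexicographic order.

F,W

iteration 1: select J,Q (d=2); attach at lengths (1, 1); label the merged cluster JQ
  updated: d(A,JQ)=37, d(D,JQ)=22, d(F,JQ)=26, d(JQ,L)=53/2, d(JQ,W)=30
iteration 2: select D,L (d=8); attach at lengths (4, 4); label the merged cluster DL
  updated: d(A,DL)=34, d(DL,F)=85/2, d(DL,JQ)=97/4, d(DL,W)=35
iteration 3: select F,W (d=11); attach at lengths (11/2, 11/2); label the merged cluster FW
  updated: d(A,FW)=40, d(DL,FW)=155/4, d(FW,JQ)=28
iteration 4: select DL,JQ (d=97/4); attach at lengths (65/8, 89/8); label the merged cluster DJLQ
  updated: d(A,DJLQ)=71/2, d(DJLQ,FW)=267/8
iteration 5: select DJLQ,FW (d=267/8); attach at lengths (73/16, 179/16); label the merged cluster DFJLQW
  updated: d(A,DFJLQW)=37
iteration 6: select A,DFJLQW (d=37); attach at lengths (37/2, 29/16); label the merged cluster ADFJLQW
final tree: (A:37/2,(((D:4,L:4):65/8,(J:1,Q:1):89/8):73/16,(F:11/2,W:11/2):179/16):29/16)
total length: 1221/16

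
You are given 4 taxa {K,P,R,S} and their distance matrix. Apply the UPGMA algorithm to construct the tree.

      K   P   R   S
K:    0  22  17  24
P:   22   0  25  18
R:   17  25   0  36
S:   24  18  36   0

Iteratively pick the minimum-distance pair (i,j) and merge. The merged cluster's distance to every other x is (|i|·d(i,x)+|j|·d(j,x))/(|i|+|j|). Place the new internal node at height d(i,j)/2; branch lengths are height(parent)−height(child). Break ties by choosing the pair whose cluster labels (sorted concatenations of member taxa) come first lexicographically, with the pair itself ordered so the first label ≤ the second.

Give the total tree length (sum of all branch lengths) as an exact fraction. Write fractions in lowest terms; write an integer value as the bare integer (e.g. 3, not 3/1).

1. join K+R (d=17) ⇒ KR; edges |K|=17/2, |R|=17/2
  updated: d(KR,P)=47/2, d(KR,S)=30
2. join P+S (d=18) ⇒ PS; edges |P|=9, |S|=9
  updated: d(KR,PS)=107/4
3. join KR+PS (d=107/4) ⇒ KPRS; edges |KR|=39/8, |PS|=35/8
final tree: ((K:17/2,R:17/2):39/8,(P:9,S:9):35/8)
total length: 177/4

177/4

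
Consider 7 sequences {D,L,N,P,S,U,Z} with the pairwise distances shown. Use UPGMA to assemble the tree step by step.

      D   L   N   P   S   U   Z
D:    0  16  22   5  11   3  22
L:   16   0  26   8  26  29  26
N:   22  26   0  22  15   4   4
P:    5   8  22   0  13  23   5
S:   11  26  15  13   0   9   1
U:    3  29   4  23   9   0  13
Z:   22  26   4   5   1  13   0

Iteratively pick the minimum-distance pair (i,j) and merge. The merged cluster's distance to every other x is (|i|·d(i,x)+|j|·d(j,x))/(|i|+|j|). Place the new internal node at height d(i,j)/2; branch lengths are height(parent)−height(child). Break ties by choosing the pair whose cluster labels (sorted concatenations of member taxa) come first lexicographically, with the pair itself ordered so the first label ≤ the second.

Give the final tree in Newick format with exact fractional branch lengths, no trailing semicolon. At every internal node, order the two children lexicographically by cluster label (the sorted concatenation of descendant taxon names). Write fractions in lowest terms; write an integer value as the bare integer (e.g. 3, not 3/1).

iteration 1: select S,Z (d=1); attach at lengths (1/2, 1/2); label the merged cluster SZ
  updated: d(D,SZ)=33/2, d(L,SZ)=26, d(N,SZ)=19/2, d(P,SZ)=9, d(SZ,U)=11
iteration 2: select D,U (d=3); attach at lengths (3/2, 3/2); label the merged cluster DU
  updated: d(DU,L)=45/2, d(DU,N)=13, d(DU,P)=14, d(DU,SZ)=55/4
iteration 3: select L,P (d=8); attach at lengths (4, 4); label the merged cluster LP
  updated: d(DU,LP)=73/4, d(LP,N)=24, d(LP,SZ)=35/2
iteration 4: select N,SZ (d=19/2); attach at lengths (19/4, 17/4); label the merged cluster NSZ
  updated: d(DU,NSZ)=27/2, d(LP,NSZ)=59/3
iteration 5: select DU,NSZ (d=27/2); attach at lengths (21/4, 2); label the merged cluster DNSUZ
  updated: d(DNSUZ,LP)=191/10
iteration 6: select DNSUZ,LP (d=191/10); attach at lengths (14/5, 111/20); label the merged cluster DLNPSUZ
final tree: (((D:3/2,U:3/2):21/4,(N:19/4,(S:1/2,Z:1/2):17/4):2):14/5,(L:4,P:4):111/20)
total length: 183/5

(((D:3/2,U:3/2):21/4,(N:19/4,(S:1/2,Z:1/2):17/4):2):14/5,(L:4,P:4):111/20)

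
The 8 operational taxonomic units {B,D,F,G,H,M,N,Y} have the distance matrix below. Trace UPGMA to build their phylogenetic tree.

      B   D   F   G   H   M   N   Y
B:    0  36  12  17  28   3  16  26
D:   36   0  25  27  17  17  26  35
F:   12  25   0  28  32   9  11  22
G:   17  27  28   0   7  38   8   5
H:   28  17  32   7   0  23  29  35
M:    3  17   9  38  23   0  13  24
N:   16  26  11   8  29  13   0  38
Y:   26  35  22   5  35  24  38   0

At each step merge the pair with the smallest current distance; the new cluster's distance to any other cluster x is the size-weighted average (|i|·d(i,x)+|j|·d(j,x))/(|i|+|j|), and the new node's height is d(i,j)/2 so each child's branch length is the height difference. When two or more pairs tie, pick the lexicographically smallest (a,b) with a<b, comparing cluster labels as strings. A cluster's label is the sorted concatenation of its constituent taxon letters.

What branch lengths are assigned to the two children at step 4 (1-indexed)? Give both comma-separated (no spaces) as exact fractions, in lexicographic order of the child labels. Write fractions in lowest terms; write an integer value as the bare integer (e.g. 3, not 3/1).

step 1: merge (B,M) at d=3; branch lengths B→3/2, M→3/2; new cluster BM
  updated: d(BM,D)=53/2, d(BM,F)=21/2, d(BM,G)=55/2, d(BM,H)=51/2, d(BM,N)=29/2, d(BM,Y)=25
step 2: merge (G,Y) at d=5; branch lengths G→5/2, Y→5/2; new cluster GY
  updated: d(BM,GY)=105/4, d(D,GY)=31, d(F,GY)=25, d(GY,H)=21, d(GY,N)=23
step 3: merge (BM,F) at d=21/2; branch lengths BM→15/4, F→21/4; new cluster BFM
  updated: d(BFM,D)=26, d(BFM,GY)=155/6, d(BFM,H)=83/3, d(BFM,N)=40/3
step 4: merge (BFM,N) at d=40/3; branch lengths BFM→17/12, N→20/3; new cluster BFMN
  updated: d(BFMN,D)=26, d(BFMN,GY)=201/8, d(BFMN,H)=28
step 5: merge (D,H) at d=17; branch lengths D→17/2, H→17/2; new cluster DH
  updated: d(BFMN,DH)=27, d(DH,GY)=26
step 6: merge (BFMN,GY) at d=201/8; branch lengths BFMN→283/48, GY→161/16; new cluster BFGMNY
  updated: d(BFGMNY,DH)=80/3
step 7: merge (BFGMNY,DH) at d=80/3; branch lengths BFGMNY→37/48, DH→29/6; new cluster BDFGHMNY
final tree: (((((B:3/2,M:3/2):15/4,F:21/4):17/12,N:20/3):283/48,(G:5/2,Y:5/2):161/16):37/48,(D:17/2,H:17/2):29/6)
total length: 3055/48

17/12,20/3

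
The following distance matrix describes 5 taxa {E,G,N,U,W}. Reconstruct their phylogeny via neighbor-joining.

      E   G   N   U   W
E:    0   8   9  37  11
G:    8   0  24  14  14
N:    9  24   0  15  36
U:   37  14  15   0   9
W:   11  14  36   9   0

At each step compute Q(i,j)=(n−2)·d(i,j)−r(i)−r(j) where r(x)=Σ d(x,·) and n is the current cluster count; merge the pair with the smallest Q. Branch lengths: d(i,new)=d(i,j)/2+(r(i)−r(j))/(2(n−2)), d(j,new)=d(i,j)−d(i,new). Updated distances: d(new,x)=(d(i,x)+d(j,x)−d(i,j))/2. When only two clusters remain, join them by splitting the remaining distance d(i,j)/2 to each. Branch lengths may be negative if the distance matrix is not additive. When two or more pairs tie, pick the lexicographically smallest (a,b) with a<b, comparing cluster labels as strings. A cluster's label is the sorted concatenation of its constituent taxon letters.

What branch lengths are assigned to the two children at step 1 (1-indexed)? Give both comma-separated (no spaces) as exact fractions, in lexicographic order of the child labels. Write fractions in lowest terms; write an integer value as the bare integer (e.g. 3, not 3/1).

1. join E+N (d=9, Q=-122) ⇒ EN; edges |E|=4/3, |N|=23/3
  updated: d(EN,G)=23/2, d(EN,U)=43/2, d(EN,W)=19
2. join EN+G (d=23/2, Q=-137/2) ⇒ EGN; edges |EN|=71/8, |G|=21/8
  updated: d(EGN,U)=12, d(EGN,W)=43/4
3. join EGN+U (d=12, Q=-127/4) ⇒ EGNU; edges |EGN|=55/8, |U|=41/8
  updated: d(EGNU,W)=31/8
4. join EGNU+W (d=31/8) ⇒ EGNUW; edges |EGNU|=31/16, |W|=31/16
final tree: ((((E:4/3,N:23/3):71/8,G:21/8):55/8,U:41/8):31/16,W:31/16)
total length: 291/8

4/3,23/3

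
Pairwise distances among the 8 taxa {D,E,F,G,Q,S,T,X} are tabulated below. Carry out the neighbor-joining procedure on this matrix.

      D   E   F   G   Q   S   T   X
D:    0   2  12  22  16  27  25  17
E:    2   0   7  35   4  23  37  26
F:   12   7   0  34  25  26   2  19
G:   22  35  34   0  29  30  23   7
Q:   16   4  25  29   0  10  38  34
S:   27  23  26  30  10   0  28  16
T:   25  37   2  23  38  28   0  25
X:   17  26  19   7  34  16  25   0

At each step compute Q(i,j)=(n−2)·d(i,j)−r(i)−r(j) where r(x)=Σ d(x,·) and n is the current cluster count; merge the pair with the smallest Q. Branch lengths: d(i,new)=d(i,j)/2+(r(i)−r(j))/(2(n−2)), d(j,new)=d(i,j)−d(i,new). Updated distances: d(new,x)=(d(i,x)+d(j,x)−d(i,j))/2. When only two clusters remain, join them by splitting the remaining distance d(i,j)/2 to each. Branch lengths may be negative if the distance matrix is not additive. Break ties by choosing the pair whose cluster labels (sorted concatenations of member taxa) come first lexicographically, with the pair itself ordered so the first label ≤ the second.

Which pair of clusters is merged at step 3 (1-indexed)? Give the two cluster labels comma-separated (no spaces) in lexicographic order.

step 1: merge (F,T) at d=2, Q=-291; branch lengths F→-41/12, T→65/12; new cluster FT
  updated: d(D,FT)=35/2, d(E,FT)=21, d(FT,G)=55/2, d(FT,Q)=61/2, d(FT,S)=26, d(FT,X)=21
step 2: merge (G,X) at d=7, Q=-473/2; branch lengths G→129/20, X→11/20; new cluster GX
  updated: d(D,GX)=16, d(E,GX)=27, d(FT,GX)=83/4, d(GX,Q)=28, d(GX,S)=39/2
step 3: merge (Q,S) at d=10, Q=-154; branch lengths Q→23/8, S→57/8; new cluster QS
  updated: d(D,QS)=33/2, d(E,QS)=17/2, d(FT,QS)=93/4, d(GX,QS)=75/4
step 4: merge (D,E) at d=2, Q=-209/2; branch lengths D→-1/12, E→25/12; new cluster DE
  updated: d(DE,FT)=73/4, d(DE,GX)=41/2, d(DE,QS)=23/2
step 5: merge (DE,QS) at d=23/2, Q=-323/4; branch lengths DE→79/16, QS→105/16; new cluster DEQS
  updated: d(DEQS,FT)=15, d(DEQS,GX)=111/8
step 6: merge (DEQS,FT) at d=15, Q=-397/8; branch lengths DEQS→65/16, FT→175/16; new cluster DEFQST
  updated: d(DEFQST,GX)=157/16
step 7: merge (DEFQST,GX) at d=157/16; branch lengths DEFQST→157/32, GX→157/32; new cluster DEFGQSTX
final tree: ((((D:-1/12,E:25/12):79/16,(Q:23/8,S:57/8):105/16):65/16,(F:-41/12,T:65/12):175/16):157/32,(G:129/20,X:11/20):157/32)
total length: 917/16

Q,S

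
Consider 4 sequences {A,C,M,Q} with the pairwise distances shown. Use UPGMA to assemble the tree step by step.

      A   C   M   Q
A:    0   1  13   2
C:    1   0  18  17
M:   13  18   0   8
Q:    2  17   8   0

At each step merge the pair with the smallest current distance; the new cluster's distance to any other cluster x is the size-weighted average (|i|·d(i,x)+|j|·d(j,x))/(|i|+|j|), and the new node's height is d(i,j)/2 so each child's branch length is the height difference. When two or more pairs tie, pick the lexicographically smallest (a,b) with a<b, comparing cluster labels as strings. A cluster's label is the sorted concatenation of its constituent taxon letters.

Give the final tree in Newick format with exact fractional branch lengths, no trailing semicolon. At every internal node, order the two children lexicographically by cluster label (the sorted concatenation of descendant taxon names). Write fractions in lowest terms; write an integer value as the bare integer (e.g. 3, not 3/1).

((A:1/2,C:1/2):23/4,(M:4,Q:4):9/4)

step 1: merge (A,C) at d=1; branch lengths A→1/2, C→1/2; new cluster AC
  updated: d(AC,M)=31/2, d(AC,Q)=19/2
step 2: merge (M,Q) at d=8; branch lengths M→4, Q→4; new cluster MQ
  updated: d(AC,MQ)=25/2
step 3: merge (AC,MQ) at d=25/2; branch lengths AC→23/4, MQ→9/4; new cluster ACMQ
final tree: ((A:1/2,C:1/2):23/4,(M:4,Q:4):9/4)
total length: 17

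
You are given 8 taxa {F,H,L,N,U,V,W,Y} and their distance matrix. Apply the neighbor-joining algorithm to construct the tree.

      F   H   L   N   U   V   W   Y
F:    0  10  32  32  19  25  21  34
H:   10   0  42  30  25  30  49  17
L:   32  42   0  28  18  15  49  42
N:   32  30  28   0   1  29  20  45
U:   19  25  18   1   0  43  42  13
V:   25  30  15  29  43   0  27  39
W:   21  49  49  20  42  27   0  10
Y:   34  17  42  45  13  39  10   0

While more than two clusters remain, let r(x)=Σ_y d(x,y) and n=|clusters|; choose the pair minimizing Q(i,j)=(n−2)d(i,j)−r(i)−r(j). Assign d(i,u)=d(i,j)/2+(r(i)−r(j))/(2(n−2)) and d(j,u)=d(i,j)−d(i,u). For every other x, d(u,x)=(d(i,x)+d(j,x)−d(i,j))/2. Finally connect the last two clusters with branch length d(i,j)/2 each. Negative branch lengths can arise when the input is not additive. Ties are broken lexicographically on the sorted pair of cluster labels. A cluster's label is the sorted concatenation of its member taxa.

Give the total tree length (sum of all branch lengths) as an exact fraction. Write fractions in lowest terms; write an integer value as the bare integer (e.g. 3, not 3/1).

1. join W+Y (d=10, Q=-358) ⇒ WY; edges |W|=13/2, |Y|=7/2
  updated: d(F,WY)=45/2, d(H,WY)=28, d(L,WY)=81/2, d(N,WY)=55/2, d(U,WY)=45/2, d(V,WY)=28
2. join N+U (d=1, Q=-271) ⇒ NU; edges |N|=12/5, |U|=-7/5
  updated: d(F,NU)=25, d(H,NU)=27, d(L,NU)=45/2, d(NU,V)=71/2, d(NU,WY)=49/2
3. join L+V (d=15, Q=-451/2) ⇒ LV; edges |L|=157/16, |V|=83/16
  updated: d(F,LV)=21, d(H,LV)=57/2, d(LV,NU)=43/2, d(LV,WY)=107/4
4. join F+H (d=10, Q=-142) ⇒ FH; edges |F|=5/2, |H|=15/2
  updated: d(FH,LV)=79/4, d(FH,NU)=21, d(FH,WY)=81/4
5. join FH+WY (d=81/4, Q=-92) ⇒ FHWY; edges |FH|=15/2, |WY|=51/4
  updated: d(FHWY,LV)=105/8, d(FHWY,NU)=101/8
6. join FHWY+LV (d=105/8, Q=-189/4) ⇒ FHLVWY; edges |FHWY|=17/8, |LV|=11
  updated: d(FHLVWY,NU)=21/2
7. join FHLVWY+NU (d=21/2) ⇒ FHLNUVWY; edges |FHLVWY|=21/4, |NU|=21/4
final tree: ((((F:5/2,H:15/2):15/2,(W:13/2,Y:7/2):51/4):17/8,(L:157/16,V:83/16):11):21/4,(N:12/5,U:-7/5):21/4)
total length: 639/8

639/8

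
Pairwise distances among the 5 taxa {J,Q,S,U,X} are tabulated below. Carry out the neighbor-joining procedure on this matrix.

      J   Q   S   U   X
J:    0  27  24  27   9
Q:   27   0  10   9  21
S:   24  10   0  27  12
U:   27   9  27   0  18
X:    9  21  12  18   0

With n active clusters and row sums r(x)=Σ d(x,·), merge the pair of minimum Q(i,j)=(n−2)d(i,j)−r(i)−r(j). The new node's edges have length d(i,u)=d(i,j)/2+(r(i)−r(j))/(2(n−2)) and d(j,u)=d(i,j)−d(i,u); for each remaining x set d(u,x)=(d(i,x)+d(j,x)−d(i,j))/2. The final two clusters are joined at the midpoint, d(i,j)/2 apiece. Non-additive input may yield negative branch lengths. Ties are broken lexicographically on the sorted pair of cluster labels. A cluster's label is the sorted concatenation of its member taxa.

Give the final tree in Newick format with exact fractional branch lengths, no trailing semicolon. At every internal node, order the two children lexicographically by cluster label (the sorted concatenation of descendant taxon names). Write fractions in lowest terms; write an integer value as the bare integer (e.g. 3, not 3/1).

(((J:75/8,X:-3/8):55/8,(Q:13/6,U:41/6):59/8):53/16,S:53/16)

step 1: merge (Q,U) at d=9, Q=-121; branch lengths Q→13/6, U→41/6; new cluster QU
  updated: d(J,QU)=45/2, d(QU,S)=14, d(QU,X)=15
step 2: merge (J,X) at d=9, Q=-147/2; branch lengths J→75/8, X→-3/8; new cluster JX
  updated: d(JX,QU)=57/4, d(JX,S)=27/2
step 3: merge (JX,QU) at d=57/4, Q=-167/4; branch lengths JX→55/8, QU→59/8; new cluster JQUX
  updated: d(JQUX,S)=53/8
step 4: merge (JQUX,S) at d=53/8; branch lengths JQUX→53/16, S→53/16; new cluster JQSUX
final tree: (((J:75/8,X:-3/8):55/8,(Q:13/6,U:41/6):59/8):53/16,S:53/16)
total length: 311/8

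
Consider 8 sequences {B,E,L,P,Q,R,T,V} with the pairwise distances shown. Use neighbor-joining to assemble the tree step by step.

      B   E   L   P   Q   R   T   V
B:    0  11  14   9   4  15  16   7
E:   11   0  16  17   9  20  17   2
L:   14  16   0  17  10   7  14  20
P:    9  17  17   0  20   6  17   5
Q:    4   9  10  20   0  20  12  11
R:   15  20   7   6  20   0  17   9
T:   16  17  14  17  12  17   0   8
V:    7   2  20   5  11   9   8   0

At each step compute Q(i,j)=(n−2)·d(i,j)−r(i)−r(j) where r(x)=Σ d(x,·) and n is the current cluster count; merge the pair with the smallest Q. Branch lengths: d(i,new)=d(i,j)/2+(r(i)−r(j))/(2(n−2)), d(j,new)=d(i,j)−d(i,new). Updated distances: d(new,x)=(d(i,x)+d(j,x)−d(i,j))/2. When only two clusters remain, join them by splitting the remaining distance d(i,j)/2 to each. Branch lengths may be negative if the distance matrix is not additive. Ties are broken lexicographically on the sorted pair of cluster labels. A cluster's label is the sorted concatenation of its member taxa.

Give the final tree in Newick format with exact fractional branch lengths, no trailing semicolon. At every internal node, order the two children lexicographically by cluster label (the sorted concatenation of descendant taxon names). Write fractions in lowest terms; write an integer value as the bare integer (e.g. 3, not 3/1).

1. join L+R (d=7, Q=-150) ⇒ LR; edges |L|=23/6, |R|=19/6
  updated: d(B,LR)=11, d(E,LR)=29/2, d(LR,P)=8, d(LR,Q)=23/2, d(LR,T)=12, d(LR,V)=11
2. join B+Q (d=4, Q=-211/2) ⇒ BQ; edges |B|=21/20, |Q|=59/20
  updated: d(BQ,E)=8, d(BQ,LR)=37/4, d(BQ,P)=25/2, d(BQ,T)=12, d(BQ,V)=7
3. join E+V (d=2, Q=-167/2) ⇒ EV; edges |E|=67/16, |V|=-35/16
  updated: d(BQ,EV)=13/2, d(EV,LR)=47/4, d(EV,P)=10, d(EV,T)=23/2
4. join LR+P (d=8, Q=-129/2) ⇒ LPR; edges |LR|=35/12, |P|=61/12
  updated: d(BQ,LPR)=55/8, d(EV,LPR)=55/8, d(LPR,T)=21/2
5. join BQ+EV (d=13/2, Q=-149/4) ⇒ BEQV; edges |BQ|=27/8, |EV|=25/8
  updated: d(BEQV,LPR)=29/8, d(BEQV,T)=17/2
6. join BEQV+LPR (d=29/8, Q=-181/8) ⇒ BELPQRV; edges |BEQV|=13/16, |LPR|=45/16
  updated: d(BELPQRV,T)=123/16
7. join BELPQRV+T (d=123/16) ⇒ BELPQRTV; edges |BELPQRV|=123/32, |T|=123/32
final tree: ((((B:21/20,Q:59/20):27/8,(E:67/16,V:-35/16):25/8):13/16,((L:23/6,R:19/6):35/12,P:61/12):45/16):123/32,T:123/32)
total length: 621/16

((((B:21/20,Q:59/20):27/8,(E:67/16,V:-35/16):25/8):13/16,((L:23/6,R:19/6):35/12,P:61/12):45/16):123/32,T:123/32)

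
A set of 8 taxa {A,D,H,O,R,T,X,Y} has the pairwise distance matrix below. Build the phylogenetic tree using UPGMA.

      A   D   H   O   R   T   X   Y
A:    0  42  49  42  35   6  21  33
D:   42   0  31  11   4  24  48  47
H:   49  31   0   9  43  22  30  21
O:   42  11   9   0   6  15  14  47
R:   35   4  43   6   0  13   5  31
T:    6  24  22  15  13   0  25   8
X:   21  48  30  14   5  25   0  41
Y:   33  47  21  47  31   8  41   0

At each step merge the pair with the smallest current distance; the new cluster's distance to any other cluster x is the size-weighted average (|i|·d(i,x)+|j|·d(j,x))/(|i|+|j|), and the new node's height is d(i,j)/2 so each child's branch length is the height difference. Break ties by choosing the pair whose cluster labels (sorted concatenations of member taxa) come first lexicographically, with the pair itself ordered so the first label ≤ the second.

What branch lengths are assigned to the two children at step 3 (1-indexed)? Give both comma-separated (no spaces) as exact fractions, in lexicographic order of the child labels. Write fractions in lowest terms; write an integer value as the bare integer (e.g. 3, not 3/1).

9/4,17/4

iteration 1: select D,R (d=4); attach at lengths (2, 2); label the merged cluster DR
  updated: d(A,DR)=77/2, d(DR,H)=37, d(DR,O)=17/2, d(DR,T)=37/2, d(DR,X)=53/2, d(DR,Y)=39
iteration 2: select A,T (d=6); attach at lengths (3, 3); label the merged cluster AT
  updated: d(AT,DR)=57/2, d(AT,H)=71/2, d(AT,O)=57/2, d(AT,X)=23, d(AT,Y)=41/2
iteration 3: select DR,O (d=17/2); attach at lengths (9/4, 17/4); label the merged cluster DOR
  updated: d(AT,DOR)=57/2, d(DOR,H)=83/3, d(DOR,X)=67/3, d(DOR,Y)=125/3
iteration 4: select AT,Y (d=41/2); attach at lengths (29/4, 41/4); label the merged cluster ATY
  updated: d(ATY,DOR)=296/9, d(ATY,H)=92/3, d(ATY,X)=29
iteration 5: select DOR,X (d=67/3); attach at lengths (83/12, 67/6); label the merged cluster DORX
  updated: d(ATY,DORX)=383/12, d(DORX,H)=113/4
iteration 6: select DORX,H (d=113/4); attach at lengths (71/24, 113/8); label the merged cluster DHORX
  updated: d(ATY,DHORX)=95/3
iteration 7: select ATY,DHORX (d=95/3); attach at lengths (67/12, 41/24); label the merged cluster ADHORTXY
final tree: (((A:3,T:3):29/4,Y:41/4):67/12,((((D:2,R:2):9/4,O:17/4):83/12,X:67/6):71/24,H:113/8):41/24)
total length: 1835/24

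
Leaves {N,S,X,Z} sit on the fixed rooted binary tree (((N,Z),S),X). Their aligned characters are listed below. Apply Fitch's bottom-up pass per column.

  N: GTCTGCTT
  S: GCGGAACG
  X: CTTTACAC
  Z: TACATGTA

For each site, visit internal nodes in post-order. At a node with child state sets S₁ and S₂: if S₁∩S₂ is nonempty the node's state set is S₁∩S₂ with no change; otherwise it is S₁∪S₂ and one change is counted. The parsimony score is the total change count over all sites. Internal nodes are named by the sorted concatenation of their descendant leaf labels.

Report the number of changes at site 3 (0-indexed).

NZ@0: {G} ∪ {T} = {G,T} (union, +1)
NSZ@0: {G,T} ∩ {G} = {G} (intersection, +0)
NSXZ@0: {G} ∪ {C} = {C,G} (union, +1)
NZ@1: {T} ∪ {A} = {A,T} (union, +1)
NSZ@1: {A,T} ∪ {C} = {A,C,T} (union, +1)
NSXZ@1: {A,C,T} ∩ {T} = {T} (intersection, +0)
NZ@2: {C} ∩ {C} = {C} (intersection, +0)
NSZ@2: {C} ∪ {G} = {C,G} (union, +1)
NSXZ@2: {C,G} ∪ {T} = {C,G,T} (union, +1)
NZ@3: {T} ∪ {A} = {A,T} (union, +1)
NSZ@3: {A,T} ∪ {G} = {A,G,T} (union, +1)
NSXZ@3: {A,G,T} ∩ {T} = {T} (intersection, +0)
NZ@4: {G} ∪ {T} = {G,T} (union, +1)
NSZ@4: {G,T} ∪ {A} = {A,G,T} (union, +1)
NSXZ@4: {A,G,T} ∩ {A} = {A} (intersection, +0)
NZ@5: {C} ∪ {G} = {C,G} (union, +1)
NSZ@5: {C,G} ∪ {A} = {A,C,G} (union, +1)
NSXZ@5: {A,C,G} ∩ {C} = {C} (intersection, +0)
NZ@6: {T} ∩ {T} = {T} (intersection, +0)
NSZ@6: {T} ∪ {C} = {C,T} (union, +1)
NSXZ@6: {C,T} ∪ {A} = {A,C,T} (union, +1)
NZ@7: {T} ∪ {A} = {A,T} (union, +1)
NSZ@7: {A,T} ∪ {G} = {A,G,T} (union, +1)
NSXZ@7: {A,G,T} ∪ {C} = {A,C,G,T} (union, +1)
per-site changes: [2, 2, 2, 2, 2, 2, 2, 3]; total = 17

2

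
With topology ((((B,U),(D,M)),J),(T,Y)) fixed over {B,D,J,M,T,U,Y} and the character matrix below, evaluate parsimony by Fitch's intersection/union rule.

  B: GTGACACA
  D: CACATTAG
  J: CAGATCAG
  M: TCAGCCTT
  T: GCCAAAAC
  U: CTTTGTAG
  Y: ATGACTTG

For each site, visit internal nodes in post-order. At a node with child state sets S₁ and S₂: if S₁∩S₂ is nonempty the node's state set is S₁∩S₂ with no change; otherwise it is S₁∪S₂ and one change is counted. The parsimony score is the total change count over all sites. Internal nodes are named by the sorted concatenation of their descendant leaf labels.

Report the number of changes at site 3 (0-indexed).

site 0, node BU: B={G} ∪ U={C} → {C,G} (+1)
site 0, node DM: D={C} ∪ M={T} → {C,T} (+1)
site 0, node BDMU: BU={C,G} ∩ DM={C,T} → {C} (+0)
site 0, node BDJMU: BDMU={C} ∩ J={C} → {C} (+0)
site 0, node TY: T={G} ∪ Y={A} → {A,G} (+1)
site 0, node BDJMTUY: BDJMU={C} ∪ TY={A,G} → {A,C,G} (+1)
site 1, node BU: B={T} ∩ U={T} → {T} (+0)
site 1, node DM: D={A} ∪ M={C} → {A,C} (+1)
site 1, node BDMU: BU={T} ∪ DM={A,C} → {A,C,T} (+1)
site 1, node BDJMU: BDMU={A,C,T} ∩ J={A} → {A} (+0)
site 1, node TY: T={C} ∪ Y={T} → {C,T} (+1)
site 1, node BDJMTUY: BDJMU={A} ∪ TY={C,T} → {A,C,T} (+1)
site 2, node BU: B={G} ∪ U={T} → {G,T} (+1)
site 2, node DM: D={C} ∪ M={A} → {A,C} (+1)
site 2, node BDMU: BU={G,T} ∪ DM={A,C} → {A,C,G,T} (+1)
site 2, node BDJMU: BDMU={A,C,G,T} ∩ J={G} → {G} (+0)
site 2, node TY: T={C} ∪ Y={G} → {C,G} (+1)
site 2, node BDJMTUY: BDJMU={G} ∩ TY={C,G} → {G} (+0)
site 3, node BU: B={A} ∪ U={T} → {A,T} (+1)
site 3, node DM: D={A} ∪ M={G} → {A,G} (+1)
site 3, node BDMU: BU={A,T} ∩ DM={A,G} → {A} (+0)
site 3, node BDJMU: BDMU={A} ∩ J={A} → {A} (+0)
site 3, node TY: T={A} ∩ Y={A} → {A} (+0)
site 3, node BDJMTUY: BDJMU={A} ∩ TY={A} → {A} (+0)
site 4, node BU: B={C} ∪ U={G} → {C,G} (+1)
site 4, node DM: D={T} ∪ M={C} → {C,T} (+1)
site 4, node BDMU: BU={C,G} ∩ DM={C,T} → {C} (+0)
site 4, node BDJMU: BDMU={C} ∪ J={T} → {C,T} (+1)
site 4, node TY: T={A} ∪ Y={C} → {A,C} (+1)
site 4, node BDJMTUY: BDJMU={C,T} ∩ TY={A,C} → {C} (+0)
site 5, node BU: B={A} ∪ U={T} → {A,T} (+1)
site 5, node DM: D={T} ∪ M={C} → {C,T} (+1)
site 5, node BDMU: BU={A,T} ∩ DM={C,T} → {T} (+0)
site 5, node BDJMU: BDMU={T} ∪ J={C} → {C,T} (+1)
site 5, node TY: T={A} ∪ Y={T} → {A,T} (+1)
site 5, node BDJMTUY: BDJMU={C,T} ∩ TY={A,T} → {T} (+0)
site 6, node BU: B={C} ∪ U={A} → {A,C} (+1)
site 6, node DM: D={A} ∪ M={T} → {A,T} (+1)
site 6, node BDMU: BU={A,C} ∩ DM={A,T} → {A} (+0)
site 6, node BDJMU: BDMU={A} ∩ J={A} → {A} (+0)
site 6, node TY: T={A} ∪ Y={T} → {A,T} (+1)
site 6, node BDJMTUY: BDJMU={A} ∩ TY={A,T} → {A} (+0)
site 7, node BU: B={A} ∪ U={G} → {A,G} (+1)
site 7, node DM: D={G} ∪ M={T} → {G,T} (+1)
site 7, node BDMU: BU={A,G} ∩ DM={G,T} → {G} (+0)
site 7, node BDJMU: BDMU={G} ∩ J={G} → {G} (+0)
site 7, node TY: T={C} ∪ Y={G} → {C,G} (+1)
site 7, node BDJMTUY: BDJMU={G} ∩ TY={C,G} → {G} (+0)
per-site changes: [4, 4, 4, 2, 4, 4, 3, 3]; total = 28

2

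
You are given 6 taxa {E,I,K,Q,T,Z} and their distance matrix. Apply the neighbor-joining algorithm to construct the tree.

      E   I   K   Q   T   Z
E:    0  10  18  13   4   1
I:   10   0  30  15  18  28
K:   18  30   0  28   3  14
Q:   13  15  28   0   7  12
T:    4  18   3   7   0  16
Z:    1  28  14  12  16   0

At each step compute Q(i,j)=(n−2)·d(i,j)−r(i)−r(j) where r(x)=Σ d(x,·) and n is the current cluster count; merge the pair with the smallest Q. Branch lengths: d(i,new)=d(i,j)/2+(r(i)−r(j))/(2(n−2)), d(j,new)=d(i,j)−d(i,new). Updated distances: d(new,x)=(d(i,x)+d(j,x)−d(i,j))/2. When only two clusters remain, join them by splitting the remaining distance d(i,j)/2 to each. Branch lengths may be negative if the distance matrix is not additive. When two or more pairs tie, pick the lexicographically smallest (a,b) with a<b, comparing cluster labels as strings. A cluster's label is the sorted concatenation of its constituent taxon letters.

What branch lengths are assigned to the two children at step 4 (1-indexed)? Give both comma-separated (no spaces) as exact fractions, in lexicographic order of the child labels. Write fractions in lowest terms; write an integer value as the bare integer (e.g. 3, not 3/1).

1. join K+T (d=3, Q=-129) ⇒ KT; edges |K|=57/8, |T|=-33/8
  updated: d(E,KT)=19/2, d(I,KT)=45/2, d(KT,Q)=16, d(KT,Z)=27/2
2. join I+Q (d=15, Q=-173/2) ⇒ IQ; edges |I|=43/4, |Q|=17/4
  updated: d(E,IQ)=4, d(IQ,KT)=47/4, d(IQ,Z)=25/2
3. join E+Z (d=1, Q=-79/2) ⇒ EZ; edges |E|=-21/8, |Z|=29/8
  updated: d(EZ,IQ)=31/4, d(EZ,KT)=11
4. join EZ+IQ (d=31/4, Q=-61/2) ⇒ EIQZ; edges |EZ|=7/2, |IQ|=17/4
  updated: d(EIQZ,KT)=15/2
5. join EIQZ+KT (d=15/2) ⇒ EIKQTZ; edges |EIQZ|=15/4, |KT|=15/4
final tree: (((E:-21/8,Z:29/8):7/2,(I:43/4,Q:17/4):17/4):15/4,(K:57/8,T:-33/8):15/4)
total length: 137/4

7/2,17/4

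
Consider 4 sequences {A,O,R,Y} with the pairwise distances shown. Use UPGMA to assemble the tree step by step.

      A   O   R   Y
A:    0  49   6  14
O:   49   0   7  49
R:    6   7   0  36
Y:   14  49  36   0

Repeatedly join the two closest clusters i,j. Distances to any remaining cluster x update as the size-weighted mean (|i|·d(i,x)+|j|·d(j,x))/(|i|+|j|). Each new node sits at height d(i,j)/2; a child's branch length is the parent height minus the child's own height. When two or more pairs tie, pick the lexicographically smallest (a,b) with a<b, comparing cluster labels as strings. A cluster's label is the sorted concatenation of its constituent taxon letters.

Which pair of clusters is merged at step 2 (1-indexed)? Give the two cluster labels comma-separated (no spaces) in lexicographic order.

step 1: merge (A,R) at d=6; branch lengths A→3, R→3; new cluster AR
  updated: d(AR,O)=28, d(AR,Y)=25
step 2: merge (AR,Y) at d=25; branch lengths AR→19/2, Y→25/2; new cluster ARY
  updated: d(ARY,O)=35
step 3: merge (ARY,O) at d=35; branch lengths ARY→5, O→35/2; new cluster AORY
final tree: (((A:3,R:3):19/2,Y:25/2):5,O:35/2)
total length: 101/2

AR,Y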